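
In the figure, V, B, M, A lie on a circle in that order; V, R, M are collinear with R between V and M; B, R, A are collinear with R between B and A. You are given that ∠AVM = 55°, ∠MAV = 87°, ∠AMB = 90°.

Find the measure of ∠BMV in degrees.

1. ∠AMV = 38°  [△VMA]
2. ∠AVB = 90°  [cyclic VBMA, opposite ∠V+∠M]
3. ∠ABV = 38°  [same arc VA]
4. ∠BAV = 52°  [△VBA]
5. ∠BMV = 52°  [same arc VB]

∠BMV = 52°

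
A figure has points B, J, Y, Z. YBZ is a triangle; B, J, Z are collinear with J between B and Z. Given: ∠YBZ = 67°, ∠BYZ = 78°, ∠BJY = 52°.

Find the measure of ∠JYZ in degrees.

1. ∠BZY = 35°  [△YBZ]
2. ∠YJZ = 128°  [linear pair at J on BZ]
3. ∠JZY = 35°  [J on ray ZB]
4. ∠JYZ = 17°  [△YJZ]

∠JYZ = 17°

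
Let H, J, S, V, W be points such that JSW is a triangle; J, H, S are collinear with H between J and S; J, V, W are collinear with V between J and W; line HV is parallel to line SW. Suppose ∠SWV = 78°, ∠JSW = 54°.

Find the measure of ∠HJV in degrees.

∠HJV = 48°

1. ∠JWS = 78°  [V on ray WJ]
2. ∠SJW = 48°  [△JSW]
3. ∠HJV = 48°  [H on JS, V on JW]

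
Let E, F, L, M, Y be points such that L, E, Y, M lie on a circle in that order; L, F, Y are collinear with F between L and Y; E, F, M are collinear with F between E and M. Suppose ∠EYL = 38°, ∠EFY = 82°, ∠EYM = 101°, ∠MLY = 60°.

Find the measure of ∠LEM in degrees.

1. ∠EML = 38°  [same arc LE]
2. ∠ELM = 79°  [cyclic LEYM, opposite ∠L+∠Y]
3. ∠LEM = 63°  [△LEM]

∠LEM = 63°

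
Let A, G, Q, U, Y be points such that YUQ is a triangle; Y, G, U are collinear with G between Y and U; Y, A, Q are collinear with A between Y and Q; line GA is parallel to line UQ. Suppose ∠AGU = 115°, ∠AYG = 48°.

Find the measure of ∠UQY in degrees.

1. ∠AGY = 65°  [linear pair at G on YU]
2. ∠GAY = 67°  [△YGA]
3. ∠UQY = 67°  [GA∥UQ, corresponding at A]

∠UQY = 67°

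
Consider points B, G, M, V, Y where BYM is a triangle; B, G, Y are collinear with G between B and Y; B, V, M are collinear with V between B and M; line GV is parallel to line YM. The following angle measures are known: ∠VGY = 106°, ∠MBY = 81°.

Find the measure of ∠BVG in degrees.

1. ∠BGV = 74°  [linear pair at G on BY]
2. ∠GBV = 81°  [G on BY, V on BM]
3. ∠BVG = 25°  [△BGV]

∠BVG = 25°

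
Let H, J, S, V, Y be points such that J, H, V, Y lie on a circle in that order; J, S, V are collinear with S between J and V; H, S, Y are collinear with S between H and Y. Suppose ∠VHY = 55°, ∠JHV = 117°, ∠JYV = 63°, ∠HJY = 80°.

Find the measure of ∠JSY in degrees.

1. ∠VJY = 55°  [same arc VY]
2. ∠JVY = 62°  [△JVY]
3. ∠JHY = 62°  [same arc JY]
4. ∠HYJ = 38°  [△JHY]
5. ∠JSY = 87°  [△JSY]

∠JSY = 87°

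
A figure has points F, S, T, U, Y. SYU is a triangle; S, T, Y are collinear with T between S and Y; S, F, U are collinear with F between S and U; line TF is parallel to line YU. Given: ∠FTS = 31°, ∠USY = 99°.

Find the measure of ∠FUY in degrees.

1. ∠SYU = 31°  [TF∥YU, corresponding at T]
2. ∠SUY = 50°  [△SYU]
3. ∠FUY = 50°  [F on ray US]

∠FUY = 50°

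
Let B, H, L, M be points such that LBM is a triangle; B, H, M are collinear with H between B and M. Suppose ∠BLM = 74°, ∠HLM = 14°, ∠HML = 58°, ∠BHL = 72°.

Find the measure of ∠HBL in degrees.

1. ∠BML = 58°  [H on ray MB]
2. ∠LBM = 48°  [△LBM]
3. ∠HBL = 48°  [H on ray BM]

∠HBL = 48°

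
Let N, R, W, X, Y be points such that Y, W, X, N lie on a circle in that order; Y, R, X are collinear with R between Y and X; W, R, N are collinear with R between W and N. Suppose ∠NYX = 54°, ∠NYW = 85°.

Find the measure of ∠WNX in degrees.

1. ∠NWX = 54°  [same arc XN]
2. ∠NXW = 95°  [cyclic YWXN, opposite ∠Y+∠X]
3. ∠WNX = 31°  [△WXN]

∠WNX = 31°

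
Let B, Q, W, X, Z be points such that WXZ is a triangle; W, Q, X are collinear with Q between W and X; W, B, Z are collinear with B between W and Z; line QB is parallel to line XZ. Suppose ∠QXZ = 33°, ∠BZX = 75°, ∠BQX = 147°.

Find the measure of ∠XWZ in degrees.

∠XWZ = 72°

1. ∠WXZ = 33°  [Q on ray XW]
2. ∠WZX = 75°  [B on ray ZW]
3. ∠XWZ = 72°  [△WXZ]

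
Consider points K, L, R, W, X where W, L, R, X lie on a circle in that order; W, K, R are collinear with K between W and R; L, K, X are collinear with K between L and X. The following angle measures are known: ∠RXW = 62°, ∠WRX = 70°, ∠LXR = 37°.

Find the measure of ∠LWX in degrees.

∠LWX = 85°

1. ∠RLW = 118°  [cyclic WLRX, opposite ∠L+∠X]
2. ∠WLX = 70°  [same arc WX]
3. ∠LWR = 37°  [same arc LR]
4. ∠LRW = 25°  [△WLR]
5. ∠LXW = 25°  [same arc WL]
6. ∠LWX = 85°  [△WLX]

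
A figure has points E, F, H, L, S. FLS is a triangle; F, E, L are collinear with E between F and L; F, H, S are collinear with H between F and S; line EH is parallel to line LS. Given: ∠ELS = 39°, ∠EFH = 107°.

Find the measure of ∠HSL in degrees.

∠HSL = 34°

1. ∠FLS = 39°  [E on ray LF]
2. ∠LFS = 107°  [E on FL, H on FS]
3. ∠FSL = 34°  [△FLS]
4. ∠HSL = 34°  [H on ray SF]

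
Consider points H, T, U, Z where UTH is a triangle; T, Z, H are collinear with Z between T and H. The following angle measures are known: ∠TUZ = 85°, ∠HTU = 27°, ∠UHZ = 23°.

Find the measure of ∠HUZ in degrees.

∠HUZ = 45°

1. ∠UTZ = 27°  [Z on ray TH]
2. ∠TZU = 68°  [△UTZ]
3. ∠HZU = 112°  [linear pair at Z on TH]
4. ∠HUZ = 45°  [△UZH]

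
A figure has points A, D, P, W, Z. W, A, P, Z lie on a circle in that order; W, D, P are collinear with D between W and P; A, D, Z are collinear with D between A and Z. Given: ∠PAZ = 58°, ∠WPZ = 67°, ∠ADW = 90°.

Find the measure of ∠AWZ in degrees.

1. ∠PWZ = 58°  [same arc PZ]
2. ∠WAZ = 67°  [same arc WZ]
3. ∠PDZ = 90°  [vertical angles at D]
4. ∠WDZ = 90°  [linear pair at D on WP]
5. ∠AZW = 32°  [△WDZ]
6. ∠AWZ = 81°  [△WAZ]

∠AWZ = 81°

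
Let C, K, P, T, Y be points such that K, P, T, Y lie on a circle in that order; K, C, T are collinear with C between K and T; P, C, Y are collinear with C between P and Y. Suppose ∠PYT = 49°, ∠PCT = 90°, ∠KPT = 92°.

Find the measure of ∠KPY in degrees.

1. ∠PKT = 49°  [same arc PT]
2. ∠KCP = 90°  [linear pair at C on KT]
3. ∠KPY = 41°  [△KCP]

∠KPY = 41°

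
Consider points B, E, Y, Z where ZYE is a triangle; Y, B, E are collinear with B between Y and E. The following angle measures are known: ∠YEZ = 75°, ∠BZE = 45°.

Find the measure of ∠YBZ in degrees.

∠YBZ = 120°

1. ∠BEZ = 75°  [B on ray EY]
2. ∠EBZ = 60°  [△ZBE]
3. ∠YBZ = 120°  [linear pair at B on YE]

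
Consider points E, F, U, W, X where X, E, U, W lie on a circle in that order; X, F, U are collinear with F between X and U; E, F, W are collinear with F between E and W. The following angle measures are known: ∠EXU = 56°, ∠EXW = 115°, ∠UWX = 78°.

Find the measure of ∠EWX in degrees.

∠EWX = 22°

1. ∠UEX = 102°  [cyclic XEUW, opposite ∠E+∠W]
2. ∠EUX = 22°  [△XEU]
3. ∠EWX = 22°  [same arc XE]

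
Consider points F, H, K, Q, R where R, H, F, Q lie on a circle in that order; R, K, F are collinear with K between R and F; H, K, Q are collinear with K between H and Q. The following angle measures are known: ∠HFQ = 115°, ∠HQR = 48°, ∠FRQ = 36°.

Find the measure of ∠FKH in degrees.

∠FKH = 96°

1. ∠HFR = 48°  [same arc RH]
2. ∠FHQ = 36°  [same arc FQ]
3. ∠FKH = 96°  [△HKF]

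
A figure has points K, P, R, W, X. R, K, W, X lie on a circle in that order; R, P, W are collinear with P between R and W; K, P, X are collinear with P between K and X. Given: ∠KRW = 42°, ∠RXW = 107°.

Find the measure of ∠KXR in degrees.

1. ∠RKW = 73°  [cyclic RKWX, opposite ∠K+∠X]
2. ∠KWR = 65°  [△RKW]
3. ∠KXR = 65°  [same arc RK]

∠KXR = 65°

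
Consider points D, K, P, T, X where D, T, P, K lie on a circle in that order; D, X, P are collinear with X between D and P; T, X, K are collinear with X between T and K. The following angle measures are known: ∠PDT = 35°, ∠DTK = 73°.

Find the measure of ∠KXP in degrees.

1. ∠PKT = 35°  [same arc TP]
2. ∠DPK = 73°  [same arc DK]
3. ∠KXP = 72°  [△PXK]

∠KXP = 72°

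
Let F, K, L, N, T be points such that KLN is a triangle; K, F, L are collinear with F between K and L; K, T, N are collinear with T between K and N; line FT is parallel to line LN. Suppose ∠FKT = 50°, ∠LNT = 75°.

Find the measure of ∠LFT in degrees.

∠LFT = 125°

1. ∠LKN = 50°  [F on KL, T on KN]
2. ∠KNL = 75°  [T on ray NK]
3. ∠KLN = 55°  [△KLN]
4. ∠KFT = 55°  [FT∥LN, corresponding at F]
5. ∠LFT = 125°  [linear pair at F on KL]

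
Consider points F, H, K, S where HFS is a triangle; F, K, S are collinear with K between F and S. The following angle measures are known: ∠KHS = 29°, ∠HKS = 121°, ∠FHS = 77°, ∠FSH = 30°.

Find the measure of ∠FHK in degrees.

1. ∠FKH = 59°  [linear pair at K on FS]
2. ∠HFS = 73°  [△HFS]
3. ∠HFK = 73°  [K on ray FS]
4. ∠FHK = 48°  [△HFK]

∠FHK = 48°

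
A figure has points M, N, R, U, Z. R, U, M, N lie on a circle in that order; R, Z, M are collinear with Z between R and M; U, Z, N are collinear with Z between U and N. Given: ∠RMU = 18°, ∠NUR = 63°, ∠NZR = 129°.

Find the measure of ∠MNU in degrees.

1. ∠NMR = 63°  [same arc RN]
2. ∠MZN = 51°  [linear pair at Z on RM]
3. ∠MNU = 66°  [△MZN]

∠MNU = 66°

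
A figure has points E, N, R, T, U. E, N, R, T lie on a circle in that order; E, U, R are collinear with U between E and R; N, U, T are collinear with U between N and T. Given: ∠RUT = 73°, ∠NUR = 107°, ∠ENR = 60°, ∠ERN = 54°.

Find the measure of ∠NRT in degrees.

∠NRT = 95°

1. ∠RNT = 19°  [△NUR]
2. ∠NER = 66°  [△ENR]
3. ∠NTR = 66°  [same arc NR]
4. ∠NRT = 95°  [△NRT]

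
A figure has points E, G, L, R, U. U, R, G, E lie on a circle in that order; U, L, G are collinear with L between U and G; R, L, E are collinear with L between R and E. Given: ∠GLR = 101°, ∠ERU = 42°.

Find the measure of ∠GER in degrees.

1. ∠ELU = 101°  [vertical angles at L]
2. ∠EGU = 42°  [same arc UE]
3. ∠ELG = 79°  [linear pair at L on UG]
4. ∠GER = 59°  [△GLE]

∠GER = 59°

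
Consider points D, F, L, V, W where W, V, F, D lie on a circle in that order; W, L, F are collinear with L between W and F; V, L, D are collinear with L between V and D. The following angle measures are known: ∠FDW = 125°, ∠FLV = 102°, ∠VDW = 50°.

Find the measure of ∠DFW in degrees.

∠DFW = 27°

1. ∠DLW = 102°  [vertical angles at L]
2. ∠DWF = 28°  [△WLD]
3. ∠DFW = 27°  [△WFD]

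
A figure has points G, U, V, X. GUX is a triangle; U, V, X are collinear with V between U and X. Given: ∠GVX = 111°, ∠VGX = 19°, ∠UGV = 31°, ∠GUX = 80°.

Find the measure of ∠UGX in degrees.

1. ∠GXV = 50°  [△GVX]
2. ∠GXU = 50°  [V on ray XU]
3. ∠UGX = 50°  [△GUX]

∠UGX = 50°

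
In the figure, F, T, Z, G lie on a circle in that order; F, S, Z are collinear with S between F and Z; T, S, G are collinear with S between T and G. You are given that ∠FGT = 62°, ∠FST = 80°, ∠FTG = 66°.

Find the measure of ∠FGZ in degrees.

∠FGZ = 96°

1. ∠FZT = 62°  [same arc FT]
2. ∠TFZ = 34°  [△FST]
3. ∠FTZ = 84°  [△FTZ]
4. ∠FGZ = 96°  [cyclic FTZG, opposite ∠T+∠G]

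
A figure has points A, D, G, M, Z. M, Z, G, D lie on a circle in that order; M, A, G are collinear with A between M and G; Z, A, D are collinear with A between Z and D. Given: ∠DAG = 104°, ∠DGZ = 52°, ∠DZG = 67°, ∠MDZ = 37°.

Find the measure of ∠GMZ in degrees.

1. ∠MAZ = 104°  [vertical angles at A]
2. ∠DMZ = 128°  [cyclic MZGD, opposite ∠M+∠G]
3. ∠DZM = 15°  [△MZD]
4. ∠GMZ = 61°  [△MAZ]

∠GMZ = 61°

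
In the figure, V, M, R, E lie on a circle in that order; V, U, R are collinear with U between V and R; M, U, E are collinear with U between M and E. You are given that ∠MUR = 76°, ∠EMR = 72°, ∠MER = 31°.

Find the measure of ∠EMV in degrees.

1. ∠MUV = 104°  [linear pair at U on VR]
2. ∠MVR = 31°  [same arc MR]
3. ∠EMV = 45°  [△VUM]

∠EMV = 45°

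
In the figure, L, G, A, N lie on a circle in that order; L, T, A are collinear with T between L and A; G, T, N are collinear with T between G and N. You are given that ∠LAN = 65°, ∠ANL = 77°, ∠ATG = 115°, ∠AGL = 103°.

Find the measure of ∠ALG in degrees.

1. ∠LGN = 65°  [same arc LN]
2. ∠GTL = 65°  [linear pair at T on LA]
3. ∠ALG = 50°  [△LTG]

∠ALG = 50°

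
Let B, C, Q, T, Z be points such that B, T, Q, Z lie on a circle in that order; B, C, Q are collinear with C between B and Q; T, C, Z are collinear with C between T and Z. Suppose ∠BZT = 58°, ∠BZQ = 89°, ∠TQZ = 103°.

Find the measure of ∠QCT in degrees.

1. ∠BQT = 58°  [same arc BT]
2. ∠BTQ = 91°  [cyclic BTQZ, opposite ∠T+∠Z]
3. ∠TBZ = 77°  [cyclic BTQZ, opposite ∠B+∠Q]
4. ∠QBT = 31°  [△BTQ]
5. ∠BTZ = 45°  [△BTZ]
6. ∠BCT = 104°  [△BCT]
7. ∠QCT = 76°  [linear pair at C on BQ]

∠QCT = 76°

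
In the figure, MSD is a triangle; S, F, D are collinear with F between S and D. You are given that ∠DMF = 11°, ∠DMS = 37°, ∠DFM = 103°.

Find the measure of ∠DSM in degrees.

∠DSM = 77°

1. ∠FDM = 66°  [△MFD]
2. ∠MDS = 66°  [F on ray DS]
3. ∠DSM = 77°  [△MSD]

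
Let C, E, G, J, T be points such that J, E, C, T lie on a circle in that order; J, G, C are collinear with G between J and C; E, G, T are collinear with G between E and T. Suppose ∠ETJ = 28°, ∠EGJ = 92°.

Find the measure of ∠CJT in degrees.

∠CJT = 64°

1. ∠ECJ = 28°  [same arc JE]
2. ∠CGE = 88°  [linear pair at G on JC]
3. ∠CET = 64°  [△EGC]
4. ∠CJT = 64°  [same arc CT]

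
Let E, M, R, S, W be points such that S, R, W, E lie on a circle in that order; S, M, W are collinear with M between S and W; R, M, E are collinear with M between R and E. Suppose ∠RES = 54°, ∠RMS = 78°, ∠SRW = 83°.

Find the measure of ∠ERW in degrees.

∠ERW = 24°

1. ∠RWS = 54°  [same arc SR]
2. ∠RMW = 102°  [linear pair at M on SW]
3. ∠ERW = 24°  [△RMW]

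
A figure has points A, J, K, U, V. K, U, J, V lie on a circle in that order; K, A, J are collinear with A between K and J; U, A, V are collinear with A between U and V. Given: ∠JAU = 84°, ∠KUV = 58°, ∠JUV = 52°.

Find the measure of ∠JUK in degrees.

∠JUK = 110°

1. ∠KAU = 96°  [linear pair at A on KJ]
2. ∠KJU = 44°  [△UAJ]
3. ∠JKU = 26°  [△KAU]
4. ∠JUK = 110°  [△KUJ]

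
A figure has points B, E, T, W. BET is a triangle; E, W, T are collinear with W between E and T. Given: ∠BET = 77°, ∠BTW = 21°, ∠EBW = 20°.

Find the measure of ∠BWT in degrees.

∠BWT = 97°

1. ∠BEW = 77°  [W on ray ET]
2. ∠BWE = 83°  [△BEW]
3. ∠BWT = 97°  [linear pair at W on ET]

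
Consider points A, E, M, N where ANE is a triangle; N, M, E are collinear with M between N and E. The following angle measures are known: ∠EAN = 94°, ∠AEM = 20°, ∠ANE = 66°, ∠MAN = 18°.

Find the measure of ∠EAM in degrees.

1. ∠ANM = 66°  [M on ray NE]
2. ∠AMN = 96°  [△ANM]
3. ∠AME = 84°  [linear pair at M on NE]
4. ∠EAM = 76°  [△AME]

∠EAM = 76°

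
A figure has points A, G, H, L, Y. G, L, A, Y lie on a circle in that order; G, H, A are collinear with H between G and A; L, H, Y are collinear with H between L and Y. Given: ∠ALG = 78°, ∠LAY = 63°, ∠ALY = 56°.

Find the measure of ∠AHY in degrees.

1. ∠AYG = 102°  [cyclic GLAY, opposite ∠L+∠Y]
2. ∠AYL = 61°  [△LAY]
3. ∠AGY = 56°  [same arc AY]
4. ∠GAY = 22°  [△GAY]
5. ∠AHY = 97°  [△AHY]

∠AHY = 97°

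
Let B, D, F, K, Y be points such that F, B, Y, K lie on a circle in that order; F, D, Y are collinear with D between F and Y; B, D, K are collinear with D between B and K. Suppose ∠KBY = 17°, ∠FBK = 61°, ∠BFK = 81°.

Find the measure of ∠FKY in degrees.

∠FKY = 102°

1. ∠KFY = 17°  [same arc YK]
2. ∠FYK = 61°  [same arc FK]
3. ∠FKY = 102°  [△FYK]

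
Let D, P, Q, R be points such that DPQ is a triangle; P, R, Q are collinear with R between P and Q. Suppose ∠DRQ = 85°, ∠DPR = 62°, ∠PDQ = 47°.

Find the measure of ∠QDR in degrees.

1. ∠DPQ = 62°  [R on ray PQ]
2. ∠DQP = 71°  [△DPQ]
3. ∠DQR = 71°  [R on ray QP]
4. ∠QDR = 24°  [△DRQ]

∠QDR = 24°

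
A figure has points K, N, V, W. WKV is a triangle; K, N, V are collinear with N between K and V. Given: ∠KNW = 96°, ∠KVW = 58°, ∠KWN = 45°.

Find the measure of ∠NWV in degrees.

1. ∠VNW = 84°  [linear pair at N on KV]
2. ∠NVW = 58°  [N on ray VK]
3. ∠NWV = 38°  [△WNV]

∠NWV = 38°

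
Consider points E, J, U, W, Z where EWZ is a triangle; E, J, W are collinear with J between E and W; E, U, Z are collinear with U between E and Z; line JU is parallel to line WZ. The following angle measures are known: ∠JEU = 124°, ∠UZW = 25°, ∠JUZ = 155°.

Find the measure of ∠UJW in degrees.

1. ∠EUJ = 25°  [linear pair at U on EZ]
2. ∠EJU = 31°  [△EJU]
3. ∠UJW = 149°  [linear pair at J on EW]

∠UJW = 149°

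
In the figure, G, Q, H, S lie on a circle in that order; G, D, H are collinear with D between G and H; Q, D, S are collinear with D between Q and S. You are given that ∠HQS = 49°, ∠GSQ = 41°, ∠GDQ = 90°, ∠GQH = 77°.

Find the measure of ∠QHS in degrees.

1. ∠HGS = 49°  [same arc HS]
2. ∠HDS = 90°  [vertical angles at D]
3. ∠GSH = 103°  [cyclic GQHS, opposite ∠Q+∠S]
4. ∠GHS = 28°  [△GHS]
5. ∠HSQ = 62°  [△HDS]
6. ∠QHS = 69°  [△QHS]

∠QHS = 69°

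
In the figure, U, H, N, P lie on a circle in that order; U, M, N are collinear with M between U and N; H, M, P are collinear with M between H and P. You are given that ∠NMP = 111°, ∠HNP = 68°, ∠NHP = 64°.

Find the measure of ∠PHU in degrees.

∠PHU = 21°

1. ∠PMU = 69°  [linear pair at M on UN]
2. ∠HUP = 112°  [cyclic UHNP, opposite ∠U+∠N]
3. ∠NUP = 64°  [same arc NP]
4. ∠HPU = 47°  [△UMP]
5. ∠PHU = 21°  [△UHP]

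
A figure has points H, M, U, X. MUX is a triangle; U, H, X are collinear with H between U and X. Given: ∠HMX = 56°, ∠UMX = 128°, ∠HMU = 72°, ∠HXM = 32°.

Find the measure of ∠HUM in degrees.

∠HUM = 20°

1. ∠MHX = 92°  [△MHX]
2. ∠MHU = 88°  [linear pair at H on UX]
3. ∠HUM = 20°  [△MUH]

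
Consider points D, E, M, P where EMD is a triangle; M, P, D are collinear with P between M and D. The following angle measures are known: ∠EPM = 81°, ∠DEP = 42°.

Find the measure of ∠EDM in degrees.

∠EDM = 39°

1. ∠DPE = 99°  [linear pair at P on MD]
2. ∠EDP = 39°  [△EPD]
3. ∠EDM = 39°  [P on ray DM]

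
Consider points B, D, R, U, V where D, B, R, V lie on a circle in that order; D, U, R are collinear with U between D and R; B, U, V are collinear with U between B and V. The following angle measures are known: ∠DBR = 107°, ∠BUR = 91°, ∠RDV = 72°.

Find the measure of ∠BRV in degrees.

1. ∠DVR = 73°  [cyclic DBRV, opposite ∠B+∠V]
2. ∠DUV = 91°  [vertical angles at U]
3. ∠RBV = 72°  [same arc RV]
4. ∠DRV = 35°  [△DRV]
5. ∠RUV = 89°  [linear pair at U on DR]
6. ∠BVR = 56°  [△RUV]
7. ∠BRV = 52°  [△BRV]

∠BRV = 52°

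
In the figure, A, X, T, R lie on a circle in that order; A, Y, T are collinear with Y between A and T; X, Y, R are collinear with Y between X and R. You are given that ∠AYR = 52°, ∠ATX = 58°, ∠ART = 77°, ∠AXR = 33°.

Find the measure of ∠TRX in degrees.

∠TRX = 19°

1. ∠RYT = 128°  [linear pair at Y on AT]
2. ∠ATR = 33°  [same arc AR]
3. ∠TRX = 19°  [△TYR]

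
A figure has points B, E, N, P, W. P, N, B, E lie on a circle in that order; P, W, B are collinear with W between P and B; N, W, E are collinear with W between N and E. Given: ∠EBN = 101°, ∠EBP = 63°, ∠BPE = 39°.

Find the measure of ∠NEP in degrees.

∠NEP = 38°

1. ∠EPN = 79°  [cyclic PNBE, opposite ∠P+∠B]
2. ∠ENP = 63°  [same arc PE]
3. ∠NEP = 38°  [△PNE]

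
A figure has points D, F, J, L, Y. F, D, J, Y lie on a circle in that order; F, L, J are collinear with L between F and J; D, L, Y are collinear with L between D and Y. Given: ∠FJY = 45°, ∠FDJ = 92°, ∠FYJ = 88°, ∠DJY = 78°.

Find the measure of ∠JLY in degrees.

∠JLY = 80°

1. ∠FDY = 45°  [same arc FY]
2. ∠JFY = 47°  [△FJY]
3. ∠DFY = 102°  [cyclic FDJY, opposite ∠F+∠J]
4. ∠DYF = 33°  [△FDY]
5. ∠FLY = 100°  [△FLY]
6. ∠JLY = 80°  [linear pair at L on FJ]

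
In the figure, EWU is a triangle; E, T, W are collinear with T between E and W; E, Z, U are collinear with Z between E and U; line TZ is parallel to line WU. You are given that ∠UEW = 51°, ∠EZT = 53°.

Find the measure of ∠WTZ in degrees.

1. ∠TEZ = 51°  [T on EW, Z on EU]
2. ∠ETZ = 76°  [△ETZ]
3. ∠WTZ = 104°  [linear pair at T on EW]

∠WTZ = 104°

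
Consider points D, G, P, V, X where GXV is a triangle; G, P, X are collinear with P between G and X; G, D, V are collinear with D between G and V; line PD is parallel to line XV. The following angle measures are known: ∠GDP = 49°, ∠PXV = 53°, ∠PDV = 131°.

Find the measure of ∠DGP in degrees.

1. ∠GVX = 49°  [PD∥XV, corresponding at D]
2. ∠GXV = 53°  [P on ray XG]
3. ∠VGX = 78°  [△GXV]
4. ∠DGP = 78°  [P on GX, D on GV]

∠DGP = 78°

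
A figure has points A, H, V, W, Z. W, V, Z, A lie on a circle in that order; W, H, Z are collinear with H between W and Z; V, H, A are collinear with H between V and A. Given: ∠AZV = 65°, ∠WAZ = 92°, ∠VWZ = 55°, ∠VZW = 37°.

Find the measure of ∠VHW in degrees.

1. ∠AWV = 115°  [cyclic WVZA, opposite ∠W+∠Z]
2. ∠VAW = 37°  [same arc WV]
3. ∠AVW = 28°  [△WVA]
4. ∠VHW = 97°  [△WHV]

∠VHW = 97°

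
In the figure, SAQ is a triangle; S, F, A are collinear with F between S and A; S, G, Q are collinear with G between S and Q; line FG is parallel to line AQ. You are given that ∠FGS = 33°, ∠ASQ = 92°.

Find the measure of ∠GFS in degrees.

1. ∠AQS = 33°  [FG∥AQ, corresponding at G]
2. ∠QAS = 55°  [△SAQ]
3. ∠GFS = 55°  [FG∥AQ, corresponding at F]

∠GFS = 55°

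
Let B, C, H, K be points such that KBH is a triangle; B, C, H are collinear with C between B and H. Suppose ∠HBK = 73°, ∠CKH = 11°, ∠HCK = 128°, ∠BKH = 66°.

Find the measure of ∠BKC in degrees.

1. ∠CBK = 73°  [C on ray BH]
2. ∠BCK = 52°  [linear pair at C on BH]
3. ∠BKC = 55°  [△KBC]

∠BKC = 55°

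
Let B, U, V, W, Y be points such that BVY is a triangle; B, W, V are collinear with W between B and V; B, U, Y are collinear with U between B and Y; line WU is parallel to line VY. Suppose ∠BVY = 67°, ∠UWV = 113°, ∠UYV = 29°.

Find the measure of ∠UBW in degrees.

∠UBW = 84°

1. ∠BYV = 29°  [U on ray YB]
2. ∠VBY = 84°  [△BVY]
3. ∠UBW = 84°  [W on BV, U on BY]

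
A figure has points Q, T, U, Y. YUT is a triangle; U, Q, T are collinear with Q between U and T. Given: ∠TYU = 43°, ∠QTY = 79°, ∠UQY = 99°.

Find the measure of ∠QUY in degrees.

1. ∠UTY = 79°  [Q on ray TU]
2. ∠TUY = 58°  [△YUT]
3. ∠QUY = 58°  [Q on ray UT]

∠QUY = 58°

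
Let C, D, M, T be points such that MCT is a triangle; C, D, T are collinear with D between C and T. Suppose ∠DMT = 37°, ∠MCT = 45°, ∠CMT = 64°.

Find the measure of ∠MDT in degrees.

1. ∠CTM = 71°  [△MCT]
2. ∠DTM = 71°  [D on ray TC]
3. ∠MDT = 72°  [△MDT]

∠MDT = 72°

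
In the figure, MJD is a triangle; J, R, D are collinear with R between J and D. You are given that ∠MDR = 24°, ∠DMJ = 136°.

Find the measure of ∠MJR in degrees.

∠MJR = 20°

1. ∠JDM = 24°  [R on ray DJ]
2. ∠DJM = 20°  [△MJD]
3. ∠MJR = 20°  [R on ray JD]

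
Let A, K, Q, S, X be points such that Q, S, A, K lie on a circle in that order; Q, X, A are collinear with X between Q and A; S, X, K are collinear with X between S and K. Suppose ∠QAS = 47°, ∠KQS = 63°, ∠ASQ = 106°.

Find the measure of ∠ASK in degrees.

1. ∠AQS = 27°  [△QSA]
2. ∠KAS = 117°  [cyclic QSAK, opposite ∠Q+∠A]
3. ∠AKS = 27°  [same arc SA]
4. ∠ASK = 36°  [△SAK]

∠ASK = 36°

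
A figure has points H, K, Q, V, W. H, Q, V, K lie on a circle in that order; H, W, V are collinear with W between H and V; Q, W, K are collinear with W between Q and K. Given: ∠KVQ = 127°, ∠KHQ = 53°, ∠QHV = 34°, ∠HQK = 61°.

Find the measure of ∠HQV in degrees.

1. ∠HKQ = 66°  [△HQK]
2. ∠HVQ = 66°  [same arc HQ]
3. ∠HQV = 80°  [△HQV]

∠HQV = 80°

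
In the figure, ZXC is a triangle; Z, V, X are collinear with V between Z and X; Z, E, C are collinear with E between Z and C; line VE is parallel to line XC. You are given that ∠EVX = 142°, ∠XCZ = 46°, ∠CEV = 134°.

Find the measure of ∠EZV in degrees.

∠EZV = 96°

1. ∠EVZ = 38°  [linear pair at V on ZX]
2. ∠VEZ = 46°  [VE∥XC, corresponding at E]
3. ∠EZV = 96°  [△ZVE]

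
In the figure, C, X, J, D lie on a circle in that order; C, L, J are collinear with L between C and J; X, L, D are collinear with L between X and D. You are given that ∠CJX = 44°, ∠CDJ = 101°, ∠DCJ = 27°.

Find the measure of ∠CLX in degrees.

∠CLX = 71°

1. ∠CXJ = 79°  [cyclic CXJD, opposite ∠X+∠D]
2. ∠CJD = 52°  [△CJD]
3. ∠JCX = 57°  [△CXJ]
4. ∠CXD = 52°  [same arc CD]
5. ∠CLX = 71°  [△CLX]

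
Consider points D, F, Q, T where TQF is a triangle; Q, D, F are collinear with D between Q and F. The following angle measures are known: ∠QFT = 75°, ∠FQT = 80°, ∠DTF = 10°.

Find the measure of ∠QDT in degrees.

∠QDT = 85°

1. ∠DFT = 75°  [D on ray FQ]
2. ∠FDT = 95°  [△TDF]
3. ∠QDT = 85°  [linear pair at D on QF]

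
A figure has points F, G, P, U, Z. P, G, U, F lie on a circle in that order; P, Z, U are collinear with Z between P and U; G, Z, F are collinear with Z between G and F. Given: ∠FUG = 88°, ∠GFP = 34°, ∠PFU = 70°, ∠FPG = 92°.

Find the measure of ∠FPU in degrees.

∠FPU = 56°

1. ∠FGP = 54°  [△PGF]
2. ∠FUP = 54°  [same arc PF]
3. ∠FPU = 56°  [△PUF]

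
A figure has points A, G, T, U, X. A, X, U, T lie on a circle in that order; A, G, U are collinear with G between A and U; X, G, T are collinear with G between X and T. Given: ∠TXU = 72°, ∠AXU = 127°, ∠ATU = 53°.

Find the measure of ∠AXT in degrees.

1. ∠TAU = 72°  [same arc UT]
2. ∠AUT = 55°  [△AUT]
3. ∠AXT = 55°  [same arc AT]

∠AXT = 55°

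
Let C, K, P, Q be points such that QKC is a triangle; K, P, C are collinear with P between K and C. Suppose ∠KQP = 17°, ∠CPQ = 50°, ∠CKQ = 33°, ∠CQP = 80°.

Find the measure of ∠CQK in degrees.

1. ∠PCQ = 50°  [△QPC]
2. ∠KCQ = 50°  [P on ray CK]
3. ∠CQK = 97°  [△QKC]

∠CQK = 97°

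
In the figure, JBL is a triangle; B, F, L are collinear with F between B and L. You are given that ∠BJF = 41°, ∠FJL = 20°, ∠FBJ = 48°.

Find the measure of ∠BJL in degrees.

∠BJL = 61°

1. ∠BFJ = 91°  [△JBF]
2. ∠JBL = 48°  [F on ray BL]
3. ∠JFL = 89°  [linear pair at F on BL]
4. ∠FLJ = 71°  [△JFL]
5. ∠BLJ = 71°  [F on ray LB]
6. ∠BJL = 61°  [△JBL]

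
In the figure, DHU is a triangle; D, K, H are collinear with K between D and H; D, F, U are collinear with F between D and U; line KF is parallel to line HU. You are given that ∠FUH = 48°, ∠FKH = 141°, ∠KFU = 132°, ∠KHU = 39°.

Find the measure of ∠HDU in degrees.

∠HDU = 93°

1. ∠DUH = 48°  [F on ray UD]
2. ∠DHU = 39°  [K on ray HD]
3. ∠HDU = 93°  [△DHU]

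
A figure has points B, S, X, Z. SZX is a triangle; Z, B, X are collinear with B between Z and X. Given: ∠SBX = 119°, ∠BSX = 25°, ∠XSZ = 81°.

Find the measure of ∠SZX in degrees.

1. ∠BXS = 36°  [△SBX]
2. ∠SXZ = 36°  [B on ray XZ]
3. ∠SZX = 63°  [△SZX]

∠SZX = 63°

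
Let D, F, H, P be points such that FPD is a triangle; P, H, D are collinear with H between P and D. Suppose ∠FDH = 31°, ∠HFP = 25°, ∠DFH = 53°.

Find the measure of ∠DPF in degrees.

∠DPF = 71°

1. ∠DHF = 96°  [△FHD]
2. ∠FHP = 84°  [linear pair at H on PD]
3. ∠FPH = 71°  [△FPH]
4. ∠DPF = 71°  [H on ray PD]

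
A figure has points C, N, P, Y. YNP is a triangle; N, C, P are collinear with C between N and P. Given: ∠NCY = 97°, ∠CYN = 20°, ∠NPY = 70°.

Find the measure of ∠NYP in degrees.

∠NYP = 47°

1. ∠CNY = 63°  [△YNC]
2. ∠PNY = 63°  [C on ray NP]
3. ∠NYP = 47°  [△YNP]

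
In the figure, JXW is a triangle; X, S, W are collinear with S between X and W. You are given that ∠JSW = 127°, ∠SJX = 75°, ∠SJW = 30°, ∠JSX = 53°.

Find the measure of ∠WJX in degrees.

1. ∠JWS = 23°  [△JSW]
2. ∠JXS = 52°  [△JXS]
3. ∠JWX = 23°  [S on ray WX]
4. ∠JXW = 52°  [S on ray XW]
5. ∠WJX = 105°  [△JXW]

∠WJX = 105°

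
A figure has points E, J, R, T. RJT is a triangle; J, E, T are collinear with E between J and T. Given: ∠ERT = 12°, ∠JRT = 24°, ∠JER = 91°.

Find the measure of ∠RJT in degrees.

1. ∠RET = 89°  [linear pair at E on JT]
2. ∠ETR = 79°  [△RET]
3. ∠JTR = 79°  [E on ray TJ]
4. ∠RJT = 77°  [△RJT]

∠RJT = 77°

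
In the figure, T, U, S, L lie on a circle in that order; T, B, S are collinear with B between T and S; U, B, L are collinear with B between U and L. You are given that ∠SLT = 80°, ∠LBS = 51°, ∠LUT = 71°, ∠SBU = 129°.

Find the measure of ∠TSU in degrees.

∠TSU = 22°

1. ∠SUT = 100°  [cyclic TUSL, opposite ∠U+∠L]
2. ∠TBU = 51°  [vertical angles at B]
3. ∠STU = 58°  [△TBU]
4. ∠TSU = 22°  [△TUS]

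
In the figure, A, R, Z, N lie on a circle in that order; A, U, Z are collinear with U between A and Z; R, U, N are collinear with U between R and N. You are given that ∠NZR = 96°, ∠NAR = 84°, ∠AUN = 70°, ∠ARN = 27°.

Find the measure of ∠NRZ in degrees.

∠NRZ = 41°

1. ∠ANR = 69°  [△ARN]
2. ∠RUZ = 70°  [vertical angles at U]
3. ∠AZR = 69°  [same arc AR]
4. ∠NRZ = 41°  [△RUZ]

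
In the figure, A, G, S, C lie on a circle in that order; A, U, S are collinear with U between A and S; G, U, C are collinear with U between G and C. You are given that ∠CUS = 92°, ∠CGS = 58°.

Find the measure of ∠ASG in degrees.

1. ∠AUG = 92°  [vertical angles at U]
2. ∠GUS = 88°  [linear pair at U on AS]
3. ∠ASG = 34°  [△GUS]

∠ASG = 34°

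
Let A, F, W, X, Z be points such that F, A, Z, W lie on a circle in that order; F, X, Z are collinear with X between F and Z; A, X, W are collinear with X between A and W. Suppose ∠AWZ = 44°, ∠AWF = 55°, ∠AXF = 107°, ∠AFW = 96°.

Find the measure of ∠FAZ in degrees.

∠FAZ = 81°

1. ∠AFZ = 44°  [same arc AZ]
2. ∠AZF = 55°  [same arc FA]
3. ∠FAZ = 81°  [△FAZ]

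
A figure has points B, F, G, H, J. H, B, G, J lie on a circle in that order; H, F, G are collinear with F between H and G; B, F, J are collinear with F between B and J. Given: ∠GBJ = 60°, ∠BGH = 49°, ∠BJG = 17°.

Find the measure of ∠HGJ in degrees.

∠HGJ = 54°

1. ∠BGJ = 103°  [△BGJ]
2. ∠BJH = 49°  [same arc HB]
3. ∠BHJ = 77°  [cyclic HBGJ, opposite ∠H+∠G]
4. ∠HBJ = 54°  [△HBJ]
5. ∠HGJ = 54°  [same arc HJ]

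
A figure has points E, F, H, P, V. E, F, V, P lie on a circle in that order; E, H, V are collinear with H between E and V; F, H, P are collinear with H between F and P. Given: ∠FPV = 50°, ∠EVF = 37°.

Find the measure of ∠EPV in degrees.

∠EPV = 87°

1. ∠FEV = 50°  [same arc FV]
2. ∠EFV = 93°  [△EFV]
3. ∠EPV = 87°  [cyclic EFVP, opposite ∠F+∠P]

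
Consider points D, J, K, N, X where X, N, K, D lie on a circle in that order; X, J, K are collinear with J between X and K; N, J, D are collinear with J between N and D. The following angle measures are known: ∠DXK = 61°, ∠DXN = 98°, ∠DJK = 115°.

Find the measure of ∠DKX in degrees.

1. ∠DNK = 61°  [same arc KD]
2. ∠DKN = 82°  [cyclic XNKD, opposite ∠X+∠K]
3. ∠KDN = 37°  [△NKD]
4. ∠DKX = 28°  [△KJD]

∠DKX = 28°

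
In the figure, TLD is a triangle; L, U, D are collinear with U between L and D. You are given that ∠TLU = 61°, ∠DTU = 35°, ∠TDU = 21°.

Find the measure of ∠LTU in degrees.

∠LTU = 63°

1. ∠DUT = 124°  [△TUD]
2. ∠LUT = 56°  [linear pair at U on LD]
3. ∠LTU = 63°  [△TLU]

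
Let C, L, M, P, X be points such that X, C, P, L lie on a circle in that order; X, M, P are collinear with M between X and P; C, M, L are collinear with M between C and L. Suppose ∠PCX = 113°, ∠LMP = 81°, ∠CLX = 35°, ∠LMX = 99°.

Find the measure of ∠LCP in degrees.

∠LCP = 46°

1. ∠CPX = 35°  [same arc XC]
2. ∠CMP = 99°  [vertical angles at M]
3. ∠LCP = 46°  [△CMP]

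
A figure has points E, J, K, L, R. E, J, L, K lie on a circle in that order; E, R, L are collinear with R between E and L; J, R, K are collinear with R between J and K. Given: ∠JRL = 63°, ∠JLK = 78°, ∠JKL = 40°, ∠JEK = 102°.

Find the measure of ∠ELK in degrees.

∠ELK = 23°

1. ∠ERK = 63°  [vertical angles at R]
2. ∠KRL = 117°  [linear pair at R on EL]
3. ∠ELK = 23°  [△LRK]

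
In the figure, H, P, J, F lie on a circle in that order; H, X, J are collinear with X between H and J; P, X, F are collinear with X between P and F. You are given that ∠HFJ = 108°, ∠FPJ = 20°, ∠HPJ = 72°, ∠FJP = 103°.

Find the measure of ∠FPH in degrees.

∠FPH = 52°

1. ∠FHJ = 20°  [same arc JF]
2. ∠FJH = 52°  [△HJF]
3. ∠FPH = 52°  [same arc HF]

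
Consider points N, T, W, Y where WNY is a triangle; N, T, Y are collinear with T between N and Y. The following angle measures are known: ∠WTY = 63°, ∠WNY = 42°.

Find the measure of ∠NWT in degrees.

1. ∠NTW = 117°  [linear pair at T on NY]
2. ∠TNW = 42°  [T on ray NY]
3. ∠NWT = 21°  [△WNT]

∠NWT = 21°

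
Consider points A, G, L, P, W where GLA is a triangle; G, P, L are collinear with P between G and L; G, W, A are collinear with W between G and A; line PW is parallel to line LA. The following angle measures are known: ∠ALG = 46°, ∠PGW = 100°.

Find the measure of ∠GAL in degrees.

1. ∠GPW = 46°  [PW∥LA, corresponding at P]
2. ∠GWP = 34°  [△GPW]
3. ∠GAL = 34°  [PW∥LA, corresponding at W]

∠GAL = 34°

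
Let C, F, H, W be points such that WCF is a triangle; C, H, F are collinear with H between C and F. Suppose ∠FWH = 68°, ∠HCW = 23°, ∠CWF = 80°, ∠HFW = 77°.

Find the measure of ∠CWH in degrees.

1. ∠FHW = 35°  [△WHF]
2. ∠CHW = 145°  [linear pair at H on CF]
3. ∠CWH = 12°  [△WCH]

∠CWH = 12°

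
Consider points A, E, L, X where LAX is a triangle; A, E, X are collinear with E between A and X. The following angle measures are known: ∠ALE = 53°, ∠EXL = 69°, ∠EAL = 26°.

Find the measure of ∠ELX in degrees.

∠ELX = 32°

1. ∠AEL = 101°  [△LAE]
2. ∠LEX = 79°  [linear pair at E on AX]
3. ∠ELX = 32°  [△LEX]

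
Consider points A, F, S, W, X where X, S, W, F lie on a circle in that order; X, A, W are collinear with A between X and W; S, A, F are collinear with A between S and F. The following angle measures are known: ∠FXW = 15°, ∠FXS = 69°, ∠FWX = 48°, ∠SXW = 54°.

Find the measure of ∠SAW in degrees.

1. ∠FSX = 48°  [same arc XF]
2. ∠SAX = 78°  [△XAS]
3. ∠SAW = 102°  [linear pair at A on XW]

∠SAW = 102°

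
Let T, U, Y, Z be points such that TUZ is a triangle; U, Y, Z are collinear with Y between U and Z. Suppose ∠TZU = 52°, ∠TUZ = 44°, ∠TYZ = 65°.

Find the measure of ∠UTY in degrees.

1. ∠TUY = 44°  [Y on ray UZ]
2. ∠TYU = 115°  [linear pair at Y on UZ]
3. ∠UTY = 21°  [△TUY]

∠UTY = 21°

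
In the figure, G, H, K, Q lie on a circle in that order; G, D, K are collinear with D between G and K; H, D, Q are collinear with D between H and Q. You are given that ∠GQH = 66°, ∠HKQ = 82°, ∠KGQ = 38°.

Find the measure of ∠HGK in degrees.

1. ∠GKH = 66°  [same arc GH]
2. ∠HGQ = 98°  [cyclic GHKQ, opposite ∠G+∠K]
3. ∠KHQ = 38°  [same arc KQ]
4. ∠HDK = 76°  [△HDK]
5. ∠GHQ = 16°  [△GHQ]
6. ∠GDH = 104°  [linear pair at D on GK]
7. ∠HGK = 60°  [△GDH]

∠HGK = 60°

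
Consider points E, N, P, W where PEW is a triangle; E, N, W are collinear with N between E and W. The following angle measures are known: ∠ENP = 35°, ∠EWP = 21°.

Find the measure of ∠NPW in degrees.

1. ∠PNW = 145°  [linear pair at N on EW]
2. ∠NWP = 21°  [N on ray WE]
3. ∠NPW = 14°  [△PNW]

∠NPW = 14°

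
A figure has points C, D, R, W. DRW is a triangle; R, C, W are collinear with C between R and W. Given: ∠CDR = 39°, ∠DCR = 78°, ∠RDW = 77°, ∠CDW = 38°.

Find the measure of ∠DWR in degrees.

1. ∠DCW = 102°  [linear pair at C on RW]
2. ∠CWD = 40°  [△DCW]
3. ∠DWR = 40°  [C on ray WR]

∠DWR = 40°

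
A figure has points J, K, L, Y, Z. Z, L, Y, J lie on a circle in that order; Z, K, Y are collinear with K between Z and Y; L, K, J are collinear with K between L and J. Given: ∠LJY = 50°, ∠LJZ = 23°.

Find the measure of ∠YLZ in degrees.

1. ∠LZY = 50°  [same arc LY]
2. ∠LYZ = 23°  [same arc ZL]
3. ∠YLZ = 107°  [△ZLY]

∠YLZ = 107°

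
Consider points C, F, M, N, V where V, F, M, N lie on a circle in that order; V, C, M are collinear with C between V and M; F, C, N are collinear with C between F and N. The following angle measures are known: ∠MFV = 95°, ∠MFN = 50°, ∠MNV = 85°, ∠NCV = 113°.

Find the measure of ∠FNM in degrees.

1. ∠MVN = 50°  [same arc MN]
2. ∠NMV = 45°  [△VMN]
3. ∠MCN = 67°  [linear pair at C on VM]
4. ∠FNM = 68°  [△MCN]

∠FNM = 68°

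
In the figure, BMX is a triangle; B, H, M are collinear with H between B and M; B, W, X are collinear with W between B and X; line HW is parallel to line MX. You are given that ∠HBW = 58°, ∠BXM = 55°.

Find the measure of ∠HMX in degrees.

1. ∠MBX = 58°  [H on BM, W on BX]
2. ∠BMX = 67°  [△BMX]
3. ∠HMX = 67°  [H on ray MB]

∠HMX = 67°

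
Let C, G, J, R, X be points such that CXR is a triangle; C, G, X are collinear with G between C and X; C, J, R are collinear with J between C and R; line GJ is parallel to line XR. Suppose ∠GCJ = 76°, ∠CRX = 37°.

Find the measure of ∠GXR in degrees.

∠GXR = 67°

1. ∠RCX = 76°  [G on CX, J on CR]
2. ∠CXR = 67°  [△CXR]
3. ∠GXR = 67°  [G on ray XC]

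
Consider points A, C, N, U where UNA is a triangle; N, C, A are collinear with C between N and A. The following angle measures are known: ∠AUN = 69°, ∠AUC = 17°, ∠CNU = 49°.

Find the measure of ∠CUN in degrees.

1. ∠ANU = 49°  [C on ray NA]
2. ∠NAU = 62°  [△UNA]
3. ∠CAU = 62°  [C on ray AN]
4. ∠ACU = 101°  [△UCA]
5. ∠NCU = 79°  [linear pair at C on NA]
6. ∠CUN = 52°  [△UNC]

∠CUN = 52°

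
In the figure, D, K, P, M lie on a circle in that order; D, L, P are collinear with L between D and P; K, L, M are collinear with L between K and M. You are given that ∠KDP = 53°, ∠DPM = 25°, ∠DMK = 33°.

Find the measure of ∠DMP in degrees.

1. ∠DPK = 33°  [same arc DK]
2. ∠DKP = 94°  [△DKP]
3. ∠DMP = 86°  [cyclic DKPM, opposite ∠K+∠M]

∠DMP = 86°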